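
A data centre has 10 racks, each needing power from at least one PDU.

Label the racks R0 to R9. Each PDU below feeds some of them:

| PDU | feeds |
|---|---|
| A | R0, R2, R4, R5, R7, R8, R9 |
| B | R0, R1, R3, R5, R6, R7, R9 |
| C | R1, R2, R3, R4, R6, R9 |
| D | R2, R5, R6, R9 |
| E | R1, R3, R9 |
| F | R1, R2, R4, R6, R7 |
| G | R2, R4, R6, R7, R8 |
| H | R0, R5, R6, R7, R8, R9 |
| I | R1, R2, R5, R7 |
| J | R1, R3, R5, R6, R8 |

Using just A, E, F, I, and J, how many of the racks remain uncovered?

Union of A, E, F, I, J = {R0, R1, R2, R3, R4, R5, R6, R7, R8, R9} — that's every rack, so 0 are uncovered.

0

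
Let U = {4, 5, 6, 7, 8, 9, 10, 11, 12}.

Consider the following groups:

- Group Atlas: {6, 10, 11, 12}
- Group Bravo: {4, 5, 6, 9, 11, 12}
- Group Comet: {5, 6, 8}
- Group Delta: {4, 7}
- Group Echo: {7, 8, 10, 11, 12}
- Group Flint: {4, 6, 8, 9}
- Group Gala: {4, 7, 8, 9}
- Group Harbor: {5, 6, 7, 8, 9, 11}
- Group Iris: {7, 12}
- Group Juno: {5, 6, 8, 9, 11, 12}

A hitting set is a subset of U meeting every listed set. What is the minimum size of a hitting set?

H = {6, 7} meets every group (each contains at least one member of H), and |H| = 2.
The groups Atlas, Gala are pairwise disjoint, so any hitting set needs a separate point for each — at least 2. Hence 2 is optimal.

2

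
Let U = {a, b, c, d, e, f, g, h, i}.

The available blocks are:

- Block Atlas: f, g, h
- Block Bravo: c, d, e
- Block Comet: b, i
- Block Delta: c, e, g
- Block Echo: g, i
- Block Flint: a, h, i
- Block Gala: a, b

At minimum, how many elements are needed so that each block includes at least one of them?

T = {b, c, g, i} meets every block (each contains at least one member of T), and |T| = 4.
No choice of 3 elements meets every block, so 4 is the minimum.

4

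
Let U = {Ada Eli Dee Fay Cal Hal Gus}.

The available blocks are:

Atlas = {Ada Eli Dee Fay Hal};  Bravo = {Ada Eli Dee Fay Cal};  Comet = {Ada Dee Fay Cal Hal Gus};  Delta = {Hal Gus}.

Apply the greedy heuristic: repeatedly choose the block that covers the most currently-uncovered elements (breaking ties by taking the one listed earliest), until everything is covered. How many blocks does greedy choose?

Greedy: pick Comet (covers 6 new) → pick Atlas (covers 1 new). Total picks: 2.

2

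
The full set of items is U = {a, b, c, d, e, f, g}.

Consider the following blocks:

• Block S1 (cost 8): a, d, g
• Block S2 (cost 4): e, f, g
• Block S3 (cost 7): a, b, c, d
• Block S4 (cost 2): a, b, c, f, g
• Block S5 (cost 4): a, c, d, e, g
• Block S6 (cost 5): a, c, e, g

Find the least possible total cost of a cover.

S4, S5 together cover every item (S4 ∪ S5 = {a, b, c, d, e, f, g}); total cost 2 + 4 = 6.
No covering selection has total cost below 6.

6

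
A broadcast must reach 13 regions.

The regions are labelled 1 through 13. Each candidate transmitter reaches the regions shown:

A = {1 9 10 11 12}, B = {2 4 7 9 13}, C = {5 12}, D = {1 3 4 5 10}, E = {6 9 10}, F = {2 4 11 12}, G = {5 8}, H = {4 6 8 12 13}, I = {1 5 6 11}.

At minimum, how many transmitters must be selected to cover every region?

Take {A, B, D, H}. Their union is {1, 2, 3, 4, 5, 6, 7, 8, 9, 10, 11, 12, 13}, which is all 13 regions.
No 3 of the 9 transmitters cover everything (all 84 combinations miss at least one region), so 4 is optimal.

4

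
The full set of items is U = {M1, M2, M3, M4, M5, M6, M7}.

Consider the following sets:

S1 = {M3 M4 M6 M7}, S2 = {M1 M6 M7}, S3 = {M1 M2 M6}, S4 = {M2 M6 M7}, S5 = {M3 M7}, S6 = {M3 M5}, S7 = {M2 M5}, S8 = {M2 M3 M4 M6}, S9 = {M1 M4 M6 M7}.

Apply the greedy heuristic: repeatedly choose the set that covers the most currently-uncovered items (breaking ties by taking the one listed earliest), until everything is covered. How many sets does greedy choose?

Greedy: pick S1 (covers 4 new) → pick S3 (covers 2 new) → pick S6 (covers 1 new). Total picks: 3.

3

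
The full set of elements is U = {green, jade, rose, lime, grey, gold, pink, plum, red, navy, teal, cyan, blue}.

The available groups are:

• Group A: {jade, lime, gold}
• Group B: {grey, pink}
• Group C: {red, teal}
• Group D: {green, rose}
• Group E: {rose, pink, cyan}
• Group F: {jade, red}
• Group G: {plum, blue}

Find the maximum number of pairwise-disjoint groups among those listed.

5

A, B, C, D, G are pairwise disjoint (A={jade,lime,gold}; B={grey,pink}; C={red,teal}; D={green,rose}; G={plum,blue}).
Every remaining group overlaps one of these, and no 6 of the listed groups are pairwise disjoint, so 5 is the maximum.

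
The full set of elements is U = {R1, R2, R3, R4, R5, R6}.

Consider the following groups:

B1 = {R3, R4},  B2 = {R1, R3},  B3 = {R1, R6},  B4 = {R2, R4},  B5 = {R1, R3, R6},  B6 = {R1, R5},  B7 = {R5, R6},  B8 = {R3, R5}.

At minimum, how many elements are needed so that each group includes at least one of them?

3

H = {R1, R4, R5} meets every group (each contains at least one member of H), and |H| = 3.
The groups B2, B4, B7 are pairwise disjoint, so any hitting set needs a separate element for each — at least 3. Hence 3 is optimal.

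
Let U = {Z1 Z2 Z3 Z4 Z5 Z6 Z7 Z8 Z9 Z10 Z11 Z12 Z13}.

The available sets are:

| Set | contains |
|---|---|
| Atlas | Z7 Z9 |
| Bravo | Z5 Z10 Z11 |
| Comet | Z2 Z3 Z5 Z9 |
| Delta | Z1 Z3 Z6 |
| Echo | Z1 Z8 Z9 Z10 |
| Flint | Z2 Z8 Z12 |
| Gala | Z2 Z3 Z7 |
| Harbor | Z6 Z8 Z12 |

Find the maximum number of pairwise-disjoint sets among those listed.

Atlas, Bravo, Delta, Flint are pairwise disjoint (Atlas={Z7,Z9}; Bravo={Z5,Z10,Z11}; Delta={Z1,Z3,Z6}; Flint={Z2,Z8,Z12}).
Every remaining set overlaps one of these, and no 5 of the listed sets are pairwise disjoint, so 4 is the maximum.

4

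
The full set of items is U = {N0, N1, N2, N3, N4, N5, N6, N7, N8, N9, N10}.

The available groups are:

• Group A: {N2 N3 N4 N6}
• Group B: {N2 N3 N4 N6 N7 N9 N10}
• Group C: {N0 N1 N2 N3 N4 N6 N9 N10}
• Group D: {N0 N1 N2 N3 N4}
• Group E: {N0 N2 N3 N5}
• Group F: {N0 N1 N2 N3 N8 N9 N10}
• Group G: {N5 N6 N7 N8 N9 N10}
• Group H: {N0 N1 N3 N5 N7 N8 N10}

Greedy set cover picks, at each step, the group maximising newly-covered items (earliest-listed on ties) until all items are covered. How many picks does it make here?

2

Greedy: pick C (covers 8 new) → pick G (covers 3 new). Total picks: 2.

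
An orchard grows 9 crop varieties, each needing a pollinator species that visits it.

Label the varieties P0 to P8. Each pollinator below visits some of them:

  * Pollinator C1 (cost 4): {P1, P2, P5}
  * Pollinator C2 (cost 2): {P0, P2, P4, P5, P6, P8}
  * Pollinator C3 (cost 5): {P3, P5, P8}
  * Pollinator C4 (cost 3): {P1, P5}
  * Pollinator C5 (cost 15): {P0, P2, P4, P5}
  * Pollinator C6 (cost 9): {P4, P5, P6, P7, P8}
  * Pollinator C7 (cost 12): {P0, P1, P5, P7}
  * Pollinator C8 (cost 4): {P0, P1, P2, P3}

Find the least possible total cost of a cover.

13

C6, C8 together cover every variety (C6 ∪ C8 = {P0, P1, P2, P3, P4, P5, P6, P7, P8}); total cost 9 + 4 = 13.
The greedy pick C2, C8, C6 costs 15; no covering selection beats 13.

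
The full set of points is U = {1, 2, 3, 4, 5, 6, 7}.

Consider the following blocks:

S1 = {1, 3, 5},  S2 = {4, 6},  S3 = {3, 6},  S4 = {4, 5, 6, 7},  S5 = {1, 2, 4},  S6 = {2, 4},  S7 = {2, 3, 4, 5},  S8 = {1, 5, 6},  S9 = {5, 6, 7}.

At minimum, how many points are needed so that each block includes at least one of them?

3

Take H = {2, 3, 6}. Each listed block contains at least one of these, so H is a hitting set of size 3.
No choice of 2 points meets every block, so 3 is the minimum.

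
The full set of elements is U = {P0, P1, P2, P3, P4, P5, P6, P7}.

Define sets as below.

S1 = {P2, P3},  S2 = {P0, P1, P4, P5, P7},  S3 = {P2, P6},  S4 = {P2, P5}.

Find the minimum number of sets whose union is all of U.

3

S1, S2, and S3 cover everything between them: the union {P0, P1, P2, P3, P4, P5, P6, P7} is all of U.
Only S2 contains P0, so S2 is forced; the remaining 3 elements need at least 2 more sets (each remaining set adds at most 2) — so at least 3 sets are needed, and 3 is optimal.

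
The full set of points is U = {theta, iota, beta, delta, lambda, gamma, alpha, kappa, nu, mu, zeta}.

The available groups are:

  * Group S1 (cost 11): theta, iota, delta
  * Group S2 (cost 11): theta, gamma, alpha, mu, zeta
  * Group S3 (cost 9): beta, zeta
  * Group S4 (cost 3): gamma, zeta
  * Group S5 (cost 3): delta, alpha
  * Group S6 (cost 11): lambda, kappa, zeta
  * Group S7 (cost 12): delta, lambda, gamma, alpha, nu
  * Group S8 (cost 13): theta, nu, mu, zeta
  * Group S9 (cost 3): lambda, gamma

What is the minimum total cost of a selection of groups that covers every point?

50

S1, S3, S5, S6, S8, S9 together cover every point (S1 ∪ S3 ∪ S5 ∪ S6 ∪ S8 ∪ S9 = {theta, iota, beta, delta, lambda, gamma, alpha, kappa, nu, mu, zeta}); total cost 11 + 9 + 3 + 11 + 13 + 3 = 50.
The greedy pick S4, S5, S9, S8, S3, S1, S6 costs 53; no covering selection beats 50.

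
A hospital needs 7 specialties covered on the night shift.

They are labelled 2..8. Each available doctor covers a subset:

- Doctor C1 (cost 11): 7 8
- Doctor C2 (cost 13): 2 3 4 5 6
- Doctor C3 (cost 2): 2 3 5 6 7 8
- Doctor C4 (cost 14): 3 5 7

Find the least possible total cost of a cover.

15

C2, C3 together cover every specialty (C2 ∪ C3 = {2, 3, 4, 5, 6, 7, 8}); total cost 13 + 2 = 15.
No covering selection has total cost below 15.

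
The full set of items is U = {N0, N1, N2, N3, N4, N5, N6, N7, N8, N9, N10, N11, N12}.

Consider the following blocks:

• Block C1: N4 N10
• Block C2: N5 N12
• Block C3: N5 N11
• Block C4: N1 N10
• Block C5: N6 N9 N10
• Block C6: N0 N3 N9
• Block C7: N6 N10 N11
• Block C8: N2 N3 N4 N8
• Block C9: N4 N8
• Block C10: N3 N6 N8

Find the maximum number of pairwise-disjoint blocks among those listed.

4

C3, C4, C6, C9 are pairwise disjoint (C3={N5,N11}; C4={N1,N10}; C6={N0,N3,N9}; C9={N4,N8}).
Every remaining block overlaps one of these, and no 5 of the listed blocks are pairwise disjoint, so 4 is the maximum.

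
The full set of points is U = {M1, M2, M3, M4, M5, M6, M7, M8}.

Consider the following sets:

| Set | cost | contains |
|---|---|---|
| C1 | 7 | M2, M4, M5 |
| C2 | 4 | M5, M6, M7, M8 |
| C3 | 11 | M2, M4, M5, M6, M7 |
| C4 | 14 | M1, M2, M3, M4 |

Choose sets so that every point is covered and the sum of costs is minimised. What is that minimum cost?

C2, C4 together cover every point (C2 ∪ C4 = {M1, M2, M3, M4, M5, M6, M7, M8}); total cost 4 + 14 = 18.
The greedy pick C2, C1, C4 costs 25; no covering selection beats 18.

18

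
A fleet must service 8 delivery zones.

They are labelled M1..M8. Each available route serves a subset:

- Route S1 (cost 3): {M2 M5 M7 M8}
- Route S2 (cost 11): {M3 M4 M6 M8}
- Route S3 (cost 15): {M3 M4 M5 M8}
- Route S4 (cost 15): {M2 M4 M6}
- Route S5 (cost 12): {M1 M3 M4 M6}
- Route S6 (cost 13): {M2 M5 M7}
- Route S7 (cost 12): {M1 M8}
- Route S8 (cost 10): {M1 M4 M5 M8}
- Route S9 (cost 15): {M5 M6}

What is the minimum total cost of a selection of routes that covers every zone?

15

S1, S5 together cover every zone (S1 ∪ S5 = {M1, M2, M3, M4, M5, M6, M7, M8}); total cost 3 + 12 = 15.
No covering selection has total cost below 15.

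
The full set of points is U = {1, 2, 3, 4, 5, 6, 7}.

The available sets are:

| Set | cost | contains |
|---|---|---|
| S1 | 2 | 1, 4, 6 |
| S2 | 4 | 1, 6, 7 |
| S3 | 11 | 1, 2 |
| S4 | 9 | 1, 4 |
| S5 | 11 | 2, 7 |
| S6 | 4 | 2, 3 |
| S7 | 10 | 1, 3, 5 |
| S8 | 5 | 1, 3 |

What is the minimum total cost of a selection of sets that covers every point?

20

S1, S2, S6, S7 together cover every point (S1 ∪ S2 ∪ S6 ∪ S7 = {1, 2, 3, 4, 5, 6, 7}); total cost 2 + 4 + 4 + 10 = 20.
No covering selection has total cost below 20.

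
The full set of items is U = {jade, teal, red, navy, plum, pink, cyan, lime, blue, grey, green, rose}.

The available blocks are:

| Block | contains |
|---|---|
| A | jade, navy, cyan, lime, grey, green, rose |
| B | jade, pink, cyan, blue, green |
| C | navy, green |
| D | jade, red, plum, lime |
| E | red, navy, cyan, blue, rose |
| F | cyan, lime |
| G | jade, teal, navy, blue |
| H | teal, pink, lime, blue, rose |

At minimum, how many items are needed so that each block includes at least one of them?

Take T = {lime, blue, green}. Each listed block contains at least one of these, so T is a hitting set of size 3.
No choice of 2 items meets every block, so 3 is the minimum.

3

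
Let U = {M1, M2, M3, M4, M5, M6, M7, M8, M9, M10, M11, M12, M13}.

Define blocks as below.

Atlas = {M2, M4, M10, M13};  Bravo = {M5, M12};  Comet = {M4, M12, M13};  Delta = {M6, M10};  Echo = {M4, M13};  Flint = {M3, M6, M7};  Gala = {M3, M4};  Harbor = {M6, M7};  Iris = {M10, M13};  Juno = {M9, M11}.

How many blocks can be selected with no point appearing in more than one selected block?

5

Bravo, Gala, Harbor, Iris, Juno are pairwise disjoint (Bravo={M5,M12}; Gala={M3,M4}; Harbor={M6,M7}; Iris={M10,M13}; Juno={M9,M11}).
Every remaining block overlaps one of these, and no 6 of the listed blocks are pairwise disjoint, so 5 is the maximum.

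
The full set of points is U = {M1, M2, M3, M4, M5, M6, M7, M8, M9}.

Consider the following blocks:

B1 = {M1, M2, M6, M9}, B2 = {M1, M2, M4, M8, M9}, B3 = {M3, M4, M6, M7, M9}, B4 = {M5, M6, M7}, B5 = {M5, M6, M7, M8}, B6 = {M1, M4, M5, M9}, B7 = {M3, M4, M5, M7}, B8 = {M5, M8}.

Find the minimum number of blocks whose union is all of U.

3

Take {B2, B3, B8}. Their union is {M1, M2, M3, M4, M5, M6, M7, M8, M9}, which is all 9 points.
No 2 of the 8 blocks cover everything (all 28 combinations miss at least one point), so 3 is optimal.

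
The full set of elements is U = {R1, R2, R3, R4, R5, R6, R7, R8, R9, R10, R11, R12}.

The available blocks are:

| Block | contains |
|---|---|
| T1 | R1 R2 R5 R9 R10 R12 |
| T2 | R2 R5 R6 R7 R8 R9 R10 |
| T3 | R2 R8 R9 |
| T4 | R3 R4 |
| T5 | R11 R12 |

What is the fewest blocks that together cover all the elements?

4

T1, T2, T4, and T5 cover everything between them: the union {R1, R2, R3, R4, R5, R6, R7, R8, R9, R10, R11, R12} is all of U.
Only T2 contains R6, so T2 is forced; the remaining 5 elements need at least 3 more blocks (each remaining block adds at most 2) — so at least 4 blocks are needed, and 4 is optimal.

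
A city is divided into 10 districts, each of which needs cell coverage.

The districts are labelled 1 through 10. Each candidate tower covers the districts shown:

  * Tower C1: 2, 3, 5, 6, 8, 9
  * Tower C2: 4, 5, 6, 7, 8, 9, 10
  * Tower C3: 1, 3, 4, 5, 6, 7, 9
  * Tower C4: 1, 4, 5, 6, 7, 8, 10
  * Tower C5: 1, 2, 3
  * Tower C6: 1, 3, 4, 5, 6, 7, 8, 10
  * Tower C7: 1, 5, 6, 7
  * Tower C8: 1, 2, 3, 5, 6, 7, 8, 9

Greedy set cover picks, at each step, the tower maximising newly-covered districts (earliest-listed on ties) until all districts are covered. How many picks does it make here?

2

Greedy: pick C6 (covers 8 new) → pick C1 (covers 2 new). Total picks: 2.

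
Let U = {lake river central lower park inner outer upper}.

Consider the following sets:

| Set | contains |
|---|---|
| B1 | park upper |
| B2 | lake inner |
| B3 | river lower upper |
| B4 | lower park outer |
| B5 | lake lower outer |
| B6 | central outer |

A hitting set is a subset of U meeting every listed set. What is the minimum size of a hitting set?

3

The 3 items {inner, outer, upper} hit every set.
The sets B2, B3, B6 are pairwise disjoint, so any hitting set needs a separate item for each — at least 3. Hence 3 is optimal.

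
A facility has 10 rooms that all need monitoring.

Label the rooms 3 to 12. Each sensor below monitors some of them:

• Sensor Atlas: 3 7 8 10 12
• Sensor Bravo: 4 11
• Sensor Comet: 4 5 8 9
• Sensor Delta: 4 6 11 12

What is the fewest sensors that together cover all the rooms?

3

Atlas and Comet and Delta together: Atlas ∪ Comet ∪ Delta = {3, 4, 5, 6, 7, 8, 9, 10, 11, 12} — every room is covered.
Only Atlas contains 3, so Atlas is forced; the remaining 5 rooms need at least 2 more sensors (each remaining sensor adds at most 3) — so at least 3 sensors are needed, and 3 is optimal.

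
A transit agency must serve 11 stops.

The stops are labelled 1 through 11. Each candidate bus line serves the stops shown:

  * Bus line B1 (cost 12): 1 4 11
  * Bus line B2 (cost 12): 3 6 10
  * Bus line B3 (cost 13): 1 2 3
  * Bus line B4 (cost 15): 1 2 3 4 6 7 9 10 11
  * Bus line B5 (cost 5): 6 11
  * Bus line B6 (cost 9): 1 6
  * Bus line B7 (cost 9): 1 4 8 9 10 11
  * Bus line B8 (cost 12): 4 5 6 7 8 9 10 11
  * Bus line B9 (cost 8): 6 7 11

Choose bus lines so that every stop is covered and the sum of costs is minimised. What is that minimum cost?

25

B3, B8 together cover every stop (B3 ∪ B8 = {1, 2, 3, 4, 5, 6, 7, 8, 9, 10, 11}); total cost 13 + 12 = 25.
The greedy pick B7, B4, B8 costs 36; no covering selection beats 25.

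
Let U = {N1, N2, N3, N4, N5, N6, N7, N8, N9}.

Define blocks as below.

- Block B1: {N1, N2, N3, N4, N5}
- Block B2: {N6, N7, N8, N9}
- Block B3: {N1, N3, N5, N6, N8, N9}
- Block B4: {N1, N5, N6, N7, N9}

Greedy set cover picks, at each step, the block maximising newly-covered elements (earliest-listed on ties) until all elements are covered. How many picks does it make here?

3

Greedy: pick B3 (covers 6 new) → pick B1 (covers 2 new) → pick B2 (covers 1 new). Total picks: 3.
(The true minimum cover uses only 2 blocks, so greedy is not optimal here.)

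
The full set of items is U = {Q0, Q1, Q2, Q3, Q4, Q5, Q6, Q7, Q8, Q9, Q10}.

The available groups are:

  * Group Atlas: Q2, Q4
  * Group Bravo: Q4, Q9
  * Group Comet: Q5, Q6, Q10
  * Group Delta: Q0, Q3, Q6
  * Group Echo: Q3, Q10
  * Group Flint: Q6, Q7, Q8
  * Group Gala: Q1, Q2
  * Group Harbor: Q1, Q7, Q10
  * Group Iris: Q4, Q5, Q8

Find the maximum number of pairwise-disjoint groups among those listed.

4

Bravo, Echo, Flint, Gala are pairwise disjoint (Bravo={Q4,Q9}; Echo={Q3,Q10}; Flint={Q6,Q7,Q8}; Gala={Q1,Q2}).
Every remaining group overlaps one of these, and no 5 of the listed groups are pairwise disjoint, so 4 is the maximum.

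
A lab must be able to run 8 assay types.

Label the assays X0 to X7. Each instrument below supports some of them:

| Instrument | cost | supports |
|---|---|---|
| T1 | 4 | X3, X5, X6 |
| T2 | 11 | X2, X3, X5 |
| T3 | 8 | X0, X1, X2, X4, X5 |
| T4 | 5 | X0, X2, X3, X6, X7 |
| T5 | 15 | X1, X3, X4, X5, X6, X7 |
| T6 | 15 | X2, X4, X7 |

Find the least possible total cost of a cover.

T3, T4 together cover every assay (T3 ∪ T4 = {X0, X1, X2, X3, X4, X5, X6, X7}); total cost 8 + 5 = 13.
No covering selection has total cost below 13.

13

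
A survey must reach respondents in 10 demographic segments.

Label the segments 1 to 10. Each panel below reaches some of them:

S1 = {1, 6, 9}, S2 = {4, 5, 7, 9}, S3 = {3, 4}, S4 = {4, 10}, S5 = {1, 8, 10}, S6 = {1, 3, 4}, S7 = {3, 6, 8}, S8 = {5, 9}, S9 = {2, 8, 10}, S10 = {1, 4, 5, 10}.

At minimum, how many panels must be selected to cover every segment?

4

S2 and S5 and S7 and S9 together: S2 ∪ S5 ∪ S7 ∪ S9 = {1, 2, 3, 4, 5, 6, 7, 8, 9, 10} — every segment is covered.
No 3 of the 10 panels cover everything (all 120 combinations miss at least one segment), so 4 is optimal.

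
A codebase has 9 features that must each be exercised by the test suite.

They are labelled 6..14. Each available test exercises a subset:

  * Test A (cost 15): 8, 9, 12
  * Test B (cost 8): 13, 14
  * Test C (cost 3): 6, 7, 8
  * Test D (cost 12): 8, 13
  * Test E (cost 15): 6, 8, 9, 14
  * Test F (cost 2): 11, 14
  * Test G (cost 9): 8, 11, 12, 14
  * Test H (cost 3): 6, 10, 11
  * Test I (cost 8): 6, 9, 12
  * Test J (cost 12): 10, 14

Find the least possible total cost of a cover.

22

B, C, H, I together cover every feature (B ∪ C ∪ H ∪ I = {6, 7, 8, 9, 10, 11, 12, 13, 14}); total cost 8 + 3 + 3 + 8 = 22.
The greedy pick C, F, H, I, B costs 24; no covering selection beats 22.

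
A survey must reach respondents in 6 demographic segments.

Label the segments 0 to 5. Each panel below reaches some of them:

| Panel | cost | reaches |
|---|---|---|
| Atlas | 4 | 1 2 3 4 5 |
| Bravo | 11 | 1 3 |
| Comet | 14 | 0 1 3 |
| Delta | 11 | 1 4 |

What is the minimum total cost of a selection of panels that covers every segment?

18

Atlas, Comet together cover every segment (Atlas ∪ Comet = {0, 1, 2, 3, 4, 5}); total cost 4 + 14 = 18.
No covering selection has total cost below 18.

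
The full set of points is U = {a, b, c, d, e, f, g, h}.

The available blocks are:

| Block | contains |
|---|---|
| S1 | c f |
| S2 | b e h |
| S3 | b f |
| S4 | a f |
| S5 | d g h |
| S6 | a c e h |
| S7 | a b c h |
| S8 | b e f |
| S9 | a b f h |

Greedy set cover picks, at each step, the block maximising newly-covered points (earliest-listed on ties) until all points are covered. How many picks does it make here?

3

Greedy: pick S6 (covers 4 new) → pick S3 (covers 2 new) → pick S5 (covers 2 new). Total picks: 3.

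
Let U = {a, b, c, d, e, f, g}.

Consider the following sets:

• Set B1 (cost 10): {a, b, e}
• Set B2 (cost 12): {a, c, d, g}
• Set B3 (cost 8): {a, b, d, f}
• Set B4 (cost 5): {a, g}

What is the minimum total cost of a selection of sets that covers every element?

30

B1, B2, B3 together cover every element (B1 ∪ B2 ∪ B3 = {a, b, c, d, e, f, g}); total cost 10 + 12 + 8 = 30.
The greedy pick B3, B4, B1, B2 costs 35; no covering selection beats 30.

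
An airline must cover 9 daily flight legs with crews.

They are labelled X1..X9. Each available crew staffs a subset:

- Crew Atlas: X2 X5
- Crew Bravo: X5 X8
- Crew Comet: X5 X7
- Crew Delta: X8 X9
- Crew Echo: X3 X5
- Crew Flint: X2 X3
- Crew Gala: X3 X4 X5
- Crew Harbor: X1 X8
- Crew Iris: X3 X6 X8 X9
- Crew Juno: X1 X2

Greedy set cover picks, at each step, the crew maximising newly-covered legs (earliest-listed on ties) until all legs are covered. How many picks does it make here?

Greedy: pick Iris (covers 4 new) → pick Atlas (covers 2 new) → pick Comet (covers 1 new) → pick Gala (covers 1 new) → pick Harbor (covers 1 new). Total picks: 5.
(The true minimum cover uses only 4 crews, so greedy is not optimal here.)

5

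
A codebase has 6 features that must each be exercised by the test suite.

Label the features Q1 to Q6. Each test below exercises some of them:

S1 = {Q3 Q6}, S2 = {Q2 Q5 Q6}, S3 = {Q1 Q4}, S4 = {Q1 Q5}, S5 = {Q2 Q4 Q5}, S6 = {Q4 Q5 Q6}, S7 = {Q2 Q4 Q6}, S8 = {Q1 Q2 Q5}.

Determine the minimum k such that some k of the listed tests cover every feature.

Take {S1, S4, S7}. Their union is {Q1, Q2, Q3, Q4, Q5, Q6}, which is all 6 features.
Only S1 contains Q3, so S1 is forced; the remaining 4 features need at least 2 more tests (each remaining test adds at most 3) — so at least 3 tests are needed, and 3 is optimal.

3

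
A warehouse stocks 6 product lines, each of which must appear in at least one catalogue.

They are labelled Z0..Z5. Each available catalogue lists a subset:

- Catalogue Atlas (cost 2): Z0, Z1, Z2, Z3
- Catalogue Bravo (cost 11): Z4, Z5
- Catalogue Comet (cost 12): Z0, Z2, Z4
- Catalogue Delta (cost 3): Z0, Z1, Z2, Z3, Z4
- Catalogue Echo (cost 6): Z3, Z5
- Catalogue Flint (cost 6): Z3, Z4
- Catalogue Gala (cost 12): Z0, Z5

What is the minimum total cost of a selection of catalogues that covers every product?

Delta, Echo together cover every product (Delta ∪ Echo = {Z0, Z1, Z2, Z3, Z4, Z5}); total cost 3 + 6 = 9.
The greedy pick Atlas, Delta, Echo costs 11; no covering selection beats 9.

9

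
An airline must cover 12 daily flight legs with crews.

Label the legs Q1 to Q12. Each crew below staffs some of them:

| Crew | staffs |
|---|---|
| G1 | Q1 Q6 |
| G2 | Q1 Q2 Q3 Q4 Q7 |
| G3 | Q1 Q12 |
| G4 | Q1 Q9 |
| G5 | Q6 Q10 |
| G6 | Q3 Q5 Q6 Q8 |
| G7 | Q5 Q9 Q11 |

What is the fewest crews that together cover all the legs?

5

Take {G2, G3, G5, G6, G7}. Their union is {Q1, Q2, Q3, Q4, Q5, Q6, Q7, Q8, Q9, Q10, Q11, Q12}, which is all 12 legs.
No 4 of the 7 crews cover everything (all 35 combinations miss at least one leg), so 5 is optimal.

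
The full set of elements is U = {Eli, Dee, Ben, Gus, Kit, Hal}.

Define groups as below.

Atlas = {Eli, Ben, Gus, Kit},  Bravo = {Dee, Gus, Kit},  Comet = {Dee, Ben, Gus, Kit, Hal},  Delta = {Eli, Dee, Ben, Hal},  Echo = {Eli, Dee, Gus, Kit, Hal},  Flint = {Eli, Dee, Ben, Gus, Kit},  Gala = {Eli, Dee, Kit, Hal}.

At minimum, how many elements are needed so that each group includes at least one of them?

Take H = {Ben, Kit}. Each listed group contains at least one of these, so H is a hitting set of size 2.
No single element lies in every group, so at least 2 are needed and 2 is optimal.

2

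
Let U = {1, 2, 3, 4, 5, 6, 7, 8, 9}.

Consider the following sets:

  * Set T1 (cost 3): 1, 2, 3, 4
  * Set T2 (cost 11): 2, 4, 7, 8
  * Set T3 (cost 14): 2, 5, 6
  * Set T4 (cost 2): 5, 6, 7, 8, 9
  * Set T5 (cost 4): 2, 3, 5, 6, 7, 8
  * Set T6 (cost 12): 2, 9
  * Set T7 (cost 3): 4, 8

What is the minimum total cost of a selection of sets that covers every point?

T1, T4 together cover every point (T1 ∪ T4 = {1, 2, 3, 4, 5, 6, 7, 8, 9}); total cost 3 + 2 = 5.
No covering selection has total cost below 5.

5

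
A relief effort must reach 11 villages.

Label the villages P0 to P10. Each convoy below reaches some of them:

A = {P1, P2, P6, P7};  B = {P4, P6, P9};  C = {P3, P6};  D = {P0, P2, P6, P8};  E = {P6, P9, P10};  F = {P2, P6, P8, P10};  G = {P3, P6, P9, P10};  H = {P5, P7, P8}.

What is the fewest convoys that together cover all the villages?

Take {A, B, D, G, H}. Their union is {P0, P1, P2, P3, P4, P5, P6, P7, P8, P9, P10}, which is all 11 villages.
No 4 of the 8 convoys cover everything (all 70 combinations miss at least one village), so 5 is optimal.

5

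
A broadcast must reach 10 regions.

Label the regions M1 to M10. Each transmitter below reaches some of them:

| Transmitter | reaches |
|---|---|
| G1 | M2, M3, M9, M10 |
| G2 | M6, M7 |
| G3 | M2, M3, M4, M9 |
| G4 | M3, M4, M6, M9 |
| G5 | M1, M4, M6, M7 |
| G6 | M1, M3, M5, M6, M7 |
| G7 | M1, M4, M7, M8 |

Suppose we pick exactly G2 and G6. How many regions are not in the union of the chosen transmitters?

Union of G2, G6 = {M1, M3, M5, M6, M7}.
Not covered: M2, M4, M8, M9, M10 — 5 regions.

5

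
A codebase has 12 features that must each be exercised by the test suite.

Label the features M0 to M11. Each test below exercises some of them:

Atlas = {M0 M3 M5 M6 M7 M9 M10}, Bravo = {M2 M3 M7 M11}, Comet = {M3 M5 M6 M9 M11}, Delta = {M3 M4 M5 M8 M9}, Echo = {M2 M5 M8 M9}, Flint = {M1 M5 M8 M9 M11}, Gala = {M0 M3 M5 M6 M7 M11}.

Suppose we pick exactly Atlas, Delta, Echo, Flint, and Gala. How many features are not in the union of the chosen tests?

0

Union of Atlas, Delta, Echo, Flint, Gala = {M0, M1, M2, M3, M4, M5, M6, M7, M8, M9, M10, M11} — that's every feature, so 0 are uncovered.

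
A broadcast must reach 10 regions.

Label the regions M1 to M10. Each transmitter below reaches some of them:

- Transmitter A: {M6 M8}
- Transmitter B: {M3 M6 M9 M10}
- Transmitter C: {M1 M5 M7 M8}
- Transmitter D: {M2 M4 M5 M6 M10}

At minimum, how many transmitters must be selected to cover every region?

3

B and C and D together: B ∪ C ∪ D = {M1, M2, M3, M4, M5, M6, M7, M8, M9, M10} — every region is covered.
Only C contains M1, so C is forced; the remaining 6 regions need at least 2 more transmitters (each remaining transmitter adds at most 4) — so at least 3 transmitters are needed, and 3 is optimal.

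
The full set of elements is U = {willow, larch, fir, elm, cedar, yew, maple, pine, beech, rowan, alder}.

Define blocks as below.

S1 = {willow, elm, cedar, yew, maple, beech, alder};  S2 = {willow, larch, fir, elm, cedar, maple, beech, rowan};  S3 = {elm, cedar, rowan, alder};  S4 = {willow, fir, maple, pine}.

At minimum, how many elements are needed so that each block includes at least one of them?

2

The 2 elements {cedar, pine} hit every block.
The blocks S3, S4 are pairwise disjoint, so any hitting set needs a separate element for each — at least 2. Hence 2 is optimal.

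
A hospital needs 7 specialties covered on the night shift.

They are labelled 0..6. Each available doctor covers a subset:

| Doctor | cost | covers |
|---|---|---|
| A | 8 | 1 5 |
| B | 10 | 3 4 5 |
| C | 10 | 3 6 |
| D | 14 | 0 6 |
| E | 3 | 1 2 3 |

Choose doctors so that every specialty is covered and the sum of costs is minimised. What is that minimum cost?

B, D, E together cover every specialty (B ∪ D ∪ E = {0, 1, 2, 3, 4, 5, 6}); total cost 10 + 14 + 3 = 27.
No covering selection has total cost below 27.

27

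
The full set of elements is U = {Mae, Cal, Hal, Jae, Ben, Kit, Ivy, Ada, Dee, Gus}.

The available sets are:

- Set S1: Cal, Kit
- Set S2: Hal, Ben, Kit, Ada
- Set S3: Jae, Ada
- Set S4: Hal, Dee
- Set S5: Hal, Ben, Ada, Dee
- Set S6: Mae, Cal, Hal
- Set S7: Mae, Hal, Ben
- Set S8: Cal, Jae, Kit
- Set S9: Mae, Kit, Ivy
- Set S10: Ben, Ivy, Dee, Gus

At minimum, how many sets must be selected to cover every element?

S1, S3, S6, and S10 cover everything between them: the union {Mae, Cal, Hal, Jae, Ben, Kit, Ivy, Ada, Dee, Gus} is all of U.
No 3 of the 10 sets cover everything (all 120 combinations miss at least one element), so 4 is optimal.

4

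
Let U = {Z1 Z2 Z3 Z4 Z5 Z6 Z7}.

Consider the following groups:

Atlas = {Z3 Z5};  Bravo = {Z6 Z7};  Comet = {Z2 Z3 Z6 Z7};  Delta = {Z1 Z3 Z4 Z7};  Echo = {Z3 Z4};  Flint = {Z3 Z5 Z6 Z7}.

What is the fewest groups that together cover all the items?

Atlas and Comet and Delta together: Atlas ∪ Comet ∪ Delta = {Z1, Z2, Z3, Z4, Z5, Z6, Z7} — every item is covered.
Only Delta contains Z1, so Delta is forced; the remaining 3 items need at least 2 more groups (each remaining group adds at most 2) — so at least 3 groups are needed, and 3 is optimal.

3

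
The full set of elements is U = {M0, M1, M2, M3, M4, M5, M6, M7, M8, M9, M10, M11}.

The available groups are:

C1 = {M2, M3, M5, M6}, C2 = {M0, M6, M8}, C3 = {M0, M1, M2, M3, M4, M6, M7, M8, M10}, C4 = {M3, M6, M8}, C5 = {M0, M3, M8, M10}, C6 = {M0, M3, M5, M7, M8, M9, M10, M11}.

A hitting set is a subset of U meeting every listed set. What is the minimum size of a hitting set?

Take H = {M2, M8}. Each listed group contains at least one of these, so H is a hitting set of size 2.
No single element lies in every group, so at least 2 are needed and 2 is optimal.

2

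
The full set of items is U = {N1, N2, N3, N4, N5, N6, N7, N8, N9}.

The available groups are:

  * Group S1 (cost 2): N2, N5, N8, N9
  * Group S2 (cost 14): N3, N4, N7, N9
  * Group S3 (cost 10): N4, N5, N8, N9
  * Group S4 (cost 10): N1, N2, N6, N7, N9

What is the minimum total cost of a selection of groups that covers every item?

S1, S2, S4 together cover every item (S1 ∪ S2 ∪ S4 = {N1, N2, N3, N4, N5, N6, N7, N8, N9}); total cost 2 + 14 + 10 = 26.
No covering selection has total cost below 26.

26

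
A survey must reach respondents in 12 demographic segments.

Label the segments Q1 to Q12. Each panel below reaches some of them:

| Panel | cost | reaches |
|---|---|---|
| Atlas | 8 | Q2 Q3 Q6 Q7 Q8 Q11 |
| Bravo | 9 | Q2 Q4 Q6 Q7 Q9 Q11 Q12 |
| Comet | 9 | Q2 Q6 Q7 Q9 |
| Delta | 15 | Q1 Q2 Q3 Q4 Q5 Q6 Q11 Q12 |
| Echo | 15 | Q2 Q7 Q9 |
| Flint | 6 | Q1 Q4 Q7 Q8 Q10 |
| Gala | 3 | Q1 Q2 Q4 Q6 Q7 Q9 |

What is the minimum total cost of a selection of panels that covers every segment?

24

Delta, Flint, Gala together cover every segment (Delta ∪ Flint ∪ Gala = {Q1, Q2, Q3, Q4, Q5, Q6, Q7, Q8, Q9, Q10, Q11, Q12}); total cost 15 + 6 + 3 = 24.
The greedy pick Gala, Atlas, Flint, Delta costs 32; no covering selection beats 24.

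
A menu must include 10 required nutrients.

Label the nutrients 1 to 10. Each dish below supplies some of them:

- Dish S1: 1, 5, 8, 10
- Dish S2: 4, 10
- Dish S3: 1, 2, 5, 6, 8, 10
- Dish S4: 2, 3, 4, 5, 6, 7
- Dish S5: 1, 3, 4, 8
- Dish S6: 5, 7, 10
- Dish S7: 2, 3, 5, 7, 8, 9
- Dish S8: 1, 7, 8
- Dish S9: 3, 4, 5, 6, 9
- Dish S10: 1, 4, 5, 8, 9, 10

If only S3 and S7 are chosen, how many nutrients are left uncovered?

1

Union of S3, S7 = {1, 2, 3, 5, 6, 7, 8, 9, 10}.
Not covered: 4 — 1 nutrient.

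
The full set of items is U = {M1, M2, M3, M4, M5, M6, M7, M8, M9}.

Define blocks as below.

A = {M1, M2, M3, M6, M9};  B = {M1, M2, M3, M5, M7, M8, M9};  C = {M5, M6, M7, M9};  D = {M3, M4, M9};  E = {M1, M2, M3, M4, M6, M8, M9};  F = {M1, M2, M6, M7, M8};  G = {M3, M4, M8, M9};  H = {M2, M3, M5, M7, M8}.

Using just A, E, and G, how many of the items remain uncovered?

2

Union of A, E, G = {M1, M2, M3, M4, M6, M8, M9}.
Not covered: M5, M7 — 2 items.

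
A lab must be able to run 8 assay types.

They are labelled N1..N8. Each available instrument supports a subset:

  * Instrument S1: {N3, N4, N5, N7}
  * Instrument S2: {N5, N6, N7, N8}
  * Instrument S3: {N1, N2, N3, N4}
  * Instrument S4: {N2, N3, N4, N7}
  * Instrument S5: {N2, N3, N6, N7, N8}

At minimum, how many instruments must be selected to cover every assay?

2

S2 and S3 together: S2 ∪ S3 = {N1, N2, N3, N4, N5, N6, N7, N8} — every assay is covered.
No single instrument has all 8 assays (the largest, S5, has 5), so 2 is optimal.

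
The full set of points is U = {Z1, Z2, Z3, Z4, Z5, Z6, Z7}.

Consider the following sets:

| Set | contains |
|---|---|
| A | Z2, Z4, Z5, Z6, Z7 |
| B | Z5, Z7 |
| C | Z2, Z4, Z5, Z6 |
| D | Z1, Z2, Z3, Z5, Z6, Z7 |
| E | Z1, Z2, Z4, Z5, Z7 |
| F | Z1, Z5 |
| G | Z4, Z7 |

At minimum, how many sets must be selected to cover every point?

Take {D, G}. Their union is {Z1, Z2, Z3, Z4, Z5, Z6, Z7}, which is all 7 points.
No single set has all 7 points (the largest, D, has 6), so 2 is optimal.

2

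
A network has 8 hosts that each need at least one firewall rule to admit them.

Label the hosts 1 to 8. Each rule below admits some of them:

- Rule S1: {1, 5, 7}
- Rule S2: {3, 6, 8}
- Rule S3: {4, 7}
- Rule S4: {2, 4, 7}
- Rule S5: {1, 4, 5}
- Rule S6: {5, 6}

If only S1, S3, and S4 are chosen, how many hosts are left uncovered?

Union of S1, S3, S4 = {1, 2, 4, 5, 7}.
Not covered: 3, 6, 8 — 3 hosts.

3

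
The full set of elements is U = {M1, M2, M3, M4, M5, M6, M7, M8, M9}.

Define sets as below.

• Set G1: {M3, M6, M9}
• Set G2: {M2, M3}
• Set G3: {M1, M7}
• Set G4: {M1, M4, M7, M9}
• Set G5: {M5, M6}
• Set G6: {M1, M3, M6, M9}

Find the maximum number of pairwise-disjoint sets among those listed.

G2, G3, G5 are pairwise disjoint (G2={M2,M3}; G3={M1,M7}; G5={M5,M6}).
Every remaining set overlaps one of these, and no 4 of the listed sets are pairwise disjoint, so 3 is the maximum.

3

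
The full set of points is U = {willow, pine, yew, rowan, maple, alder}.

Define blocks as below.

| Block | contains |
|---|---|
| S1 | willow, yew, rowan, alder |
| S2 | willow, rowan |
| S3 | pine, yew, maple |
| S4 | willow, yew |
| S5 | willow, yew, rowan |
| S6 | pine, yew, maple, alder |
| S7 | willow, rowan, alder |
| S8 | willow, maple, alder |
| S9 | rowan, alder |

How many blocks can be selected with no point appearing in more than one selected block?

2

S2, S3 are pairwise disjoint (S2={willow,rowan}; S3={pine,yew,maple}).
Every remaining block overlaps one of these, and no 3 of the listed blocks are pairwise disjoint, so 2 is the maximum.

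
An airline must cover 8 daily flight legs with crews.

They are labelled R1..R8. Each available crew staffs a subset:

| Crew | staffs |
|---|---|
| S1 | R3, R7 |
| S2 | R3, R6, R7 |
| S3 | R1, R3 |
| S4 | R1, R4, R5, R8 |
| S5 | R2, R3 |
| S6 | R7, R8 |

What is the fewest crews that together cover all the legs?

S2 and S4 and S5 together: S2 ∪ S4 ∪ S5 = {R1, R2, R3, R4, R5, R6, R7, R8} — every leg is covered.
Only S5 contains R2, so S5 is forced; the remaining 6 legs need at least 2 more crews (each remaining crew adds at most 4) — so at least 3 crews are needed, and 3 is optimal.

3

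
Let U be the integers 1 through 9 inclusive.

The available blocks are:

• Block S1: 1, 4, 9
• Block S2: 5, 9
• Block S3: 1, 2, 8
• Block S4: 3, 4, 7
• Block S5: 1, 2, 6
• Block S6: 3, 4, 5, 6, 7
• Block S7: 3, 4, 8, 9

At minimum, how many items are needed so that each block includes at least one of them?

Take H = {2, 4, 5}. Each listed block contains at least one of these, so H is a hitting set of size 3.
The blocks S2, S4, S5 are pairwise disjoint, so any hitting set needs a separate item for each — at least 3. Hence 3 is optimal.

3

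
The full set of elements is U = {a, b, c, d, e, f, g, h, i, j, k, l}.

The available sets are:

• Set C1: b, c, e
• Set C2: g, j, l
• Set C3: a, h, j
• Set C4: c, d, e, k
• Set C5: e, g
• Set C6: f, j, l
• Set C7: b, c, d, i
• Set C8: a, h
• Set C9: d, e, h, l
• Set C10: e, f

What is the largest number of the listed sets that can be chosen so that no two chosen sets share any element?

C5, C6, C7, C8 are pairwise disjoint (C5={e,g}; C6={f,j,l}; C7={b,c,d,i}; C8={a,h}).
Every remaining set overlaps one of these, and no 5 of the listed sets are pairwise disjoint, so 4 is the maximum.

4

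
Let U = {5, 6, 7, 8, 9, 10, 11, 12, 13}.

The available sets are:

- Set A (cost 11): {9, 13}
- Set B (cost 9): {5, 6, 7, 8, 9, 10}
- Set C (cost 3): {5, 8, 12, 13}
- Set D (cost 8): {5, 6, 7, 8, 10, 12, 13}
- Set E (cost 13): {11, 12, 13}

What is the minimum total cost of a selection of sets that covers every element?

22

B, E together cover every element (B ∪ E = {5, 6, 7, 8, 9, 10, 11, 12, 13}); total cost 9 + 13 = 22.
The greedy pick C, B, E costs 25; no covering selection beats 22.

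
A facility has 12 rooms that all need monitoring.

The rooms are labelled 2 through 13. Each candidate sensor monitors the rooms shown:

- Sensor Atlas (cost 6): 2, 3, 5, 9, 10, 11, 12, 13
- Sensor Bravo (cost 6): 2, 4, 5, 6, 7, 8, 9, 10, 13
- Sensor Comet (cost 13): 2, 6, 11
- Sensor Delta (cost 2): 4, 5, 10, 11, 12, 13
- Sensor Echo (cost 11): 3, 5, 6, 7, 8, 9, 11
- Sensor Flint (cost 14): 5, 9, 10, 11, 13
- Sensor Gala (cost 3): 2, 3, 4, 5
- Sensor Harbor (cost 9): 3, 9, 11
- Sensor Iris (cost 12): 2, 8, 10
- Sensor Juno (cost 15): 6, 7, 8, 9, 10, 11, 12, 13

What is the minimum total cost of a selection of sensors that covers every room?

11

Bravo, Delta, Gala together cover every room (Bravo ∪ Delta ∪ Gala = {2, 3, 4, 5, 6, 7, 8, 9, 10, 11, 12, 13}); total cost 6 + 2 + 3 = 11.
No covering selection has total cost below 11.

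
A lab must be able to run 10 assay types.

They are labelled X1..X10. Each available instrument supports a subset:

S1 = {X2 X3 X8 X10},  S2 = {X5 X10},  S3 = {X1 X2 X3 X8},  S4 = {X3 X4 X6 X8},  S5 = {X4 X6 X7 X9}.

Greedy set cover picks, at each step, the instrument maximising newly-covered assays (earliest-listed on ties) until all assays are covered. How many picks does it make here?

4

Greedy: pick S1 (covers 4 new) → pick S5 (covers 4 new) → pick S2 (covers 1 new) → pick S3 (covers 1 new). Total picks: 4.
(The true minimum cover uses only 3 instruments, so greedy is not optimal here.)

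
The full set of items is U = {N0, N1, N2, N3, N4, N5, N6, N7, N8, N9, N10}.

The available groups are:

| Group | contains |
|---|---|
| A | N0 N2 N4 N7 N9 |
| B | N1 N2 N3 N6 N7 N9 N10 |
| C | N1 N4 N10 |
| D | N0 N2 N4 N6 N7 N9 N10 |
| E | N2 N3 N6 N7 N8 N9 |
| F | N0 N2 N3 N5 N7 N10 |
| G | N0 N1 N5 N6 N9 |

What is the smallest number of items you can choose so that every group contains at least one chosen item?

The 2 items {N9, N10} hit every group.
The groups C, E are pairwise disjoint, so any hitting set needs a separate item for each — at least 2. Hence 2 is optimal.

2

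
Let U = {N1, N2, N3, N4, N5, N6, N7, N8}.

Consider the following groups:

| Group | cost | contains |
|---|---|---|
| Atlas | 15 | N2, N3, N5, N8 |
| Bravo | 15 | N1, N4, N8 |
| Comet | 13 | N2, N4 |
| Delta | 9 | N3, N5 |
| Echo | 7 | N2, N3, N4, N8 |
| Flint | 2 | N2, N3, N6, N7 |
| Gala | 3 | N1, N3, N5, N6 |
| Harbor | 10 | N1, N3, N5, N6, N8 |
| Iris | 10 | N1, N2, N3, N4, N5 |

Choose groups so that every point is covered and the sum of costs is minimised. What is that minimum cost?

Echo, Flint, Gala together cover every point (Echo ∪ Flint ∪ Gala = {N1, N2, N3, N4, N5, N6, N7, N8}); total cost 7 + 2 + 3 = 12.
No covering selection has total cost below 12.

12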